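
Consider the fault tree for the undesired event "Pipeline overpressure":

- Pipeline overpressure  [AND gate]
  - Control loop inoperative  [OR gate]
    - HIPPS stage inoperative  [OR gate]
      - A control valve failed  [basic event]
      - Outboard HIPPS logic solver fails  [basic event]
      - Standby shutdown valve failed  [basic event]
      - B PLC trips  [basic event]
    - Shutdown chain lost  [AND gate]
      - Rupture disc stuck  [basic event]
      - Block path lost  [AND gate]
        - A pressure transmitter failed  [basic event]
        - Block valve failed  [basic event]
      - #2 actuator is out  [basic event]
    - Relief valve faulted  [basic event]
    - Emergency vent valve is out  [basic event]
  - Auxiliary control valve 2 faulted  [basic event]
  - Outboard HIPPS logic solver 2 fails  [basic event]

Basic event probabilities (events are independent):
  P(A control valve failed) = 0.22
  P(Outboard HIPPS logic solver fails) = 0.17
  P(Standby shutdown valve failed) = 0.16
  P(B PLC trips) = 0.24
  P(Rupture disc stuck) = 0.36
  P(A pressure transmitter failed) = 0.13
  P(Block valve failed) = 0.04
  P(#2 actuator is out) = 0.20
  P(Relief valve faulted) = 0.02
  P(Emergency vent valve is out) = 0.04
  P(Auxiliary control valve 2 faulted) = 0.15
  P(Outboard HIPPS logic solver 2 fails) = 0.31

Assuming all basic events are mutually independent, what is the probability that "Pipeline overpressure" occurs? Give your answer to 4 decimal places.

P(HIPPS stage inoperative) [OR] = 1 − (1−0.22) × (1−0.17) × (1−0.16) × (1−0.24) = 0.586700
P(Block path lost) [AND] = 0.13 × 0.04 = 0.005200
P(Shutdown chain lost) [AND] = 0.36 × 0.005200 × 0.20 = 0.000374
P(Control loop inoperative) [OR] = 1 − (1−0.586700) × (1−0.000374) × (1−0.02) × (1−0.04) = 0.611313
P(Pipeline overpressure) [AND] = 0.611313 × 0.15 × 0.31 = 0.028426
Rounded to 4 decimal places: P(Pipeline overpressure) ≈ 0.0284.

0.0284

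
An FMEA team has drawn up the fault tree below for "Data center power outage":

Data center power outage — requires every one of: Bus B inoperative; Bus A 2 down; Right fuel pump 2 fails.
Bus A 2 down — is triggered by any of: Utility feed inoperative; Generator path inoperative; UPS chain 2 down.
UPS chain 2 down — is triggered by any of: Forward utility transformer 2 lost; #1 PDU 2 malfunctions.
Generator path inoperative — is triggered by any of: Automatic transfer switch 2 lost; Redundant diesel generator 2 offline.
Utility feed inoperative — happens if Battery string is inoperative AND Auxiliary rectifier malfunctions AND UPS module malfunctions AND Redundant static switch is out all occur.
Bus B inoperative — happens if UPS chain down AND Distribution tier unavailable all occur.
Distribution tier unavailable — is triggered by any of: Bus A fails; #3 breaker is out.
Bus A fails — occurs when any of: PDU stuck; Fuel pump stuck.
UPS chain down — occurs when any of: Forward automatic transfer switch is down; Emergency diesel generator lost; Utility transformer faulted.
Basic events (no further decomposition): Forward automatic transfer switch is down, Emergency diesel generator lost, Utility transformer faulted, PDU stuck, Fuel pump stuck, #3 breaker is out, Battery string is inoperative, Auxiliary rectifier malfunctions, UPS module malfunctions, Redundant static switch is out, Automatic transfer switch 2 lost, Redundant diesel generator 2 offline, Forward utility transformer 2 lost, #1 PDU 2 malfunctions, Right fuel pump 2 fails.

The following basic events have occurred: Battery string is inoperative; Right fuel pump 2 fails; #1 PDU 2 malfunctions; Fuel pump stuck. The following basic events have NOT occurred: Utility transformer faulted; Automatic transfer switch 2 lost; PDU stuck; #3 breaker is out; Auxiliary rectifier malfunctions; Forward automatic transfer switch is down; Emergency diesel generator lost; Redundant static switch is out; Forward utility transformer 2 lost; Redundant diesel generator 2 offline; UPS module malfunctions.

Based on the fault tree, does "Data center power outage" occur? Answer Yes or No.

No

UPS chain down [OR]: Forward automatic transfer switch is down=not, Emergency diesel generator lost=not, Utility transformer faulted=not → no input occurs → does not occur.
Bus A fails [OR]: PDU stuck=not, Fuel pump stuck=occurs → at least one input occurs → occurs.
Distribution tier unavailable [OR]: Bus A fails=occurs, #3 breaker is out=not → at least one input occurs → occurs.
Bus B inoperative [AND]: UPS chain down=not, Distribution tier unavailable=occurs → not all inputs occur → does not occur.
Utility feed inoperative [AND]: Battery string is inoperative=occurs, Auxiliary rectifier malfunctions=not, UPS module malfunctions=not, Redundant static switch is out=not → not all inputs occur → does not occur.
Generator path inoperative [OR]: Automatic transfer switch 2 lost=not, Redundant diesel generator 2 offline=not → no input occurs → does not occur.
UPS chain 2 down [OR]: Forward utility transformer 2 lost=not, #1 PDU 2 malfunctions=occurs → at least one input occurs → occurs.
Bus A 2 down [OR]: Utility feed inoperative=not, Generator path inoperative=not, UPS chain 2 down=occurs → at least one input occurs → occurs.
Data center power outage [AND]: Bus B inoperative=not, Bus A 2 down=occurs, Right fuel pump 2 fails=occurs → not all inputs occur → does not occur.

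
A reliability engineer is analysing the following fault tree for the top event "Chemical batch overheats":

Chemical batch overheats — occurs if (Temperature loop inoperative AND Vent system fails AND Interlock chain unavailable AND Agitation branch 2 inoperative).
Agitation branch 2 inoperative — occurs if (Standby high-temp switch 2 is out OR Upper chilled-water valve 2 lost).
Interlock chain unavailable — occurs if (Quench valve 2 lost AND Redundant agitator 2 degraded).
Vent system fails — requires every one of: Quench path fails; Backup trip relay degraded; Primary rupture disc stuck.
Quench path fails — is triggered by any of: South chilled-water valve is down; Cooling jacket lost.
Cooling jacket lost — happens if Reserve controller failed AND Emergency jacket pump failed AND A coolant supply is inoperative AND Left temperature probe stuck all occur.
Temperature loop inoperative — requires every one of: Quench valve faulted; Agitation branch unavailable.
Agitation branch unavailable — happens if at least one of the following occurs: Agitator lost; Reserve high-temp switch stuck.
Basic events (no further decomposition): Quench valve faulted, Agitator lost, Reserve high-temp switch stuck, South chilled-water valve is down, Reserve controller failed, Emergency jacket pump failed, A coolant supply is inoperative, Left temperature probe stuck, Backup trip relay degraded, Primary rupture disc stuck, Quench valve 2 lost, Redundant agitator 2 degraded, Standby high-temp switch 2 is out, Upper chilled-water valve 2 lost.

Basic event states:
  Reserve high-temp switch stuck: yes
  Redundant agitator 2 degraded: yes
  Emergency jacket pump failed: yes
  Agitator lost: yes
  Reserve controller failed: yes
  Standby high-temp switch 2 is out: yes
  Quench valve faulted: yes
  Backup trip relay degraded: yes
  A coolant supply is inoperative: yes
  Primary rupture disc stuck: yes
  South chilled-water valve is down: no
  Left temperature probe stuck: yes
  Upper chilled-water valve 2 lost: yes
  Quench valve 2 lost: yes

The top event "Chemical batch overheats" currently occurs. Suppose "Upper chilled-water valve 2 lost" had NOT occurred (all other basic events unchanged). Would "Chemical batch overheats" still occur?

Counterfactual: set "Upper chilled-water valve 2 lost" to not occurred.
Agitation branch unavailable [OR]: Agitator lost=occurs, Reserve high-temp switch stuck=occurs → at least one input occurs → occurs.
Temperature loop inoperative [AND]: Quench valve faulted=occurs, Agitation branch unavailable=occurs → all inputs occur → occurs.
Cooling jacket lost [AND]: Reserve controller failed=occurs, Emergency jacket pump failed=occurs, A coolant supply is inoperative=occurs, Left temperature probe stuck=occurs → all inputs occur → occurs.
Quench path fails [OR]: South chilled-water valve is down=not, Cooling jacket lost=occurs → at least one input occurs → occurs.
Vent system fails [AND]: Quench path fails=occurs, Backup trip relay degraded=occurs, Primary rupture disc stuck=occurs → all inputs occur → occurs.
Interlock chain unavailable [AND]: Quench valve 2 lost=occurs, Redundant agitator 2 degraded=occurs → all inputs occur → occurs.
Agitation branch 2 inoperative [OR]: Standby high-temp switch 2 is out=occurs, Upper chilled-water valve 2 lost=not → at least one input occurs → occurs.
Chemical batch overheats [AND]: Temperature loop inoperative=occurs, Vent system fails=occurs, Interlock chain unavailable=occurs, Agitation branch 2 inoperative=occurs → all inputs occur → occurs.

Yes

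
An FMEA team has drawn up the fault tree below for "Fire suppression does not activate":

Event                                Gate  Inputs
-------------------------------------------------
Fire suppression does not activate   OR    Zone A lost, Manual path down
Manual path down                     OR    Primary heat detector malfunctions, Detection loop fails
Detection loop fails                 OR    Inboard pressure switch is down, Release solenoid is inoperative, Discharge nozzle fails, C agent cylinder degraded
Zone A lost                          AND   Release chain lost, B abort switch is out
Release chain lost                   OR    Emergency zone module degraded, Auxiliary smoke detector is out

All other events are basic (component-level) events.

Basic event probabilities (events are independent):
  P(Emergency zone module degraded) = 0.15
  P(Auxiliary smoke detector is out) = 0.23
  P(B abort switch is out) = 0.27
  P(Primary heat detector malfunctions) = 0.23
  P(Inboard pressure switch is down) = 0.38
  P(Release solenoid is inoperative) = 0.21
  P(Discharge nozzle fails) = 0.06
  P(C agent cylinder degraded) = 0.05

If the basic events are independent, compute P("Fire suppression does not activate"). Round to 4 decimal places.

0.6946

P(Release chain lost) [OR] = 1 − (1−0.15) × (1−0.23) = 0.345500
P(Zone A lost) [AND] = 0.345500 × 0.27 = 0.093285
P(Detection loop fails) [OR] = 1 − (1−0.38) × (1−0.21) × (1−0.06) × (1−0.05) = 0.562609
P(Manual path down) [OR] = 1 − (1−0.23) × (1−0.562609) = 0.663209
P(Fire suppression does not activate) [OR] = 1 − (1−0.093285) × (1−0.663209) = 0.694627
Rounded to 4 decimal places: P(Fire suppression does not activate) ≈ 0.6946.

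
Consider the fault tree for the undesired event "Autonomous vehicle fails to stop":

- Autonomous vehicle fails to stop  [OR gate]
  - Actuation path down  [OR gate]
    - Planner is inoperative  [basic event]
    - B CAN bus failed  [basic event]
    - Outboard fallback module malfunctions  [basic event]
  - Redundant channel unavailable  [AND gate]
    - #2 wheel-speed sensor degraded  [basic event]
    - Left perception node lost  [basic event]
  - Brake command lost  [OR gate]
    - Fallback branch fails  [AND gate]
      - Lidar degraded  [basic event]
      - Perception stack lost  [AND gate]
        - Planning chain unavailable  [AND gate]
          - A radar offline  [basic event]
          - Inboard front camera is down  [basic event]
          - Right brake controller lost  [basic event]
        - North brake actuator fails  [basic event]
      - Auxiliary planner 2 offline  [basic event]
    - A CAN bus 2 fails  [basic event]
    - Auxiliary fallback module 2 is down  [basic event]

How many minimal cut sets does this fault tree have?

7

Actuation path down [OR]: union of children's cut sets → 3 cut set(s).
Redundant channel unavailable [AND]: one cut set from each child combined → 1 × 1 = 1 cut set(s).
Planning chain unavailable [AND]: one cut set from each child combined → 1 × 1 × 1 = 1 cut set(s).
Perception stack lost [AND]: one cut set from each child combined → 1 × 1 = 1 cut set(s).
Fallback branch fails [AND]: one cut set from each child combined → 1 × 1 × 1 = 1 cut set(s).
Brake command lost [OR]: union of children's cut sets → 3 cut set(s).
Autonomous vehicle fails to stop [OR]: union of children's cut sets → 7 cut set(s).
Minimal cut sets: {Planner is inoperative}; {B CAN bus failed}; {Outboard fallback module malfunctions}; {#2 wheel-speed sensor degraded, Left perception node lost}; {A radar offline, Auxiliary planner 2 offline, Inboard front camera is down, Lidar degraded, North brake actuator fails, Right brake controller lost}; {A CAN bus 2 fails}; {Auxiliary fallback module 2 is down}.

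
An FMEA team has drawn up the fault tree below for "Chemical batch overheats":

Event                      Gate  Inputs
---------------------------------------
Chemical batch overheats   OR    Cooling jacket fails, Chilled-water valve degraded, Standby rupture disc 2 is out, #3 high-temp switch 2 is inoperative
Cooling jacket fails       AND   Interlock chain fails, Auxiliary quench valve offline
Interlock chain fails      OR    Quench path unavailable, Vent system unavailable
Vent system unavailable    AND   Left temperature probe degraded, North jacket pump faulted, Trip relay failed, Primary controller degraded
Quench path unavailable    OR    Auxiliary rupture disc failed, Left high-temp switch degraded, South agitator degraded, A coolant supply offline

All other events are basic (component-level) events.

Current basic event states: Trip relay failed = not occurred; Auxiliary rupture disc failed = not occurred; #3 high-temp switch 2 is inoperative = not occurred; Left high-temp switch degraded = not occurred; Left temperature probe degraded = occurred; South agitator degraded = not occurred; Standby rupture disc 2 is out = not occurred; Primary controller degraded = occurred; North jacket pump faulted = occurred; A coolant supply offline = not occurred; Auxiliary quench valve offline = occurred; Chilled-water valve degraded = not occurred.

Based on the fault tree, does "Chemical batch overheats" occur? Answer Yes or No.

No

Quench path unavailable [OR]: Auxiliary rupture disc failed=not, Left high-temp switch degraded=not, South agitator degraded=not, A coolant supply offline=not → no input occurs → does not occur.
Vent system unavailable [AND]: Left temperature probe degraded=occurs, North jacket pump faulted=occurs, Trip relay failed=not, Primary controller degraded=occurs → not all inputs occur → does not occur.
Interlock chain fails [OR]: Quench path unavailable=not, Vent system unavailable=not → no input occurs → does not occur.
Cooling jacket fails [AND]: Interlock chain fails=not, Auxiliary quench valve offline=occurs → not all inputs occur → does not occur.
Chemical batch overheats [OR]: Cooling jacket fails=not, Chilled-water valve degraded=not, Standby rupture disc 2 is out=not, #3 high-temp switch 2 is inoperative=not → no input occurs → does not occur.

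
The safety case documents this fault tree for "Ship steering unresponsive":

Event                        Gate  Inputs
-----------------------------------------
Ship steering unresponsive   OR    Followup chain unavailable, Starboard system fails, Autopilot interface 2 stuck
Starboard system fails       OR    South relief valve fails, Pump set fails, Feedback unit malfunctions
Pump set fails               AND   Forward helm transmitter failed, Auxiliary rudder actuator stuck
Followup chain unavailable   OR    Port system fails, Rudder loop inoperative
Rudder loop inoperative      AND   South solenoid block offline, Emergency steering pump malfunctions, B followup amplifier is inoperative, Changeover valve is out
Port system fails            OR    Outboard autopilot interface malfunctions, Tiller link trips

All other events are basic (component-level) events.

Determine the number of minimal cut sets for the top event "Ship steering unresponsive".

Port system fails [OR]: union of children's cut sets → 2 cut set(s).
Rudder loop inoperative [AND]: one cut set from each child combined → 1 × 1 × 1 × 1 = 1 cut set(s).
Followup chain unavailable [OR]: union of children's cut sets → 3 cut set(s).
Pump set fails [AND]: one cut set from each child combined → 1 × 1 = 1 cut set(s).
Starboard system fails [OR]: union of children's cut sets → 3 cut set(s).
Ship steering unresponsive [OR]: union of children's cut sets → 7 cut set(s).
Minimal cut sets: {Outboard autopilot interface malfunctions}; {Tiller link trips}; {B followup amplifier is inoperative, Changeover valve is out, Emergency steering pump malfunctions, South solenoid block offline}; {South relief valve fails}; {Auxiliary rudder actuator stuck, Forward helm transmitter failed}; {Feedback unit malfunctions}; {Autopilot interface 2 stuck}.

7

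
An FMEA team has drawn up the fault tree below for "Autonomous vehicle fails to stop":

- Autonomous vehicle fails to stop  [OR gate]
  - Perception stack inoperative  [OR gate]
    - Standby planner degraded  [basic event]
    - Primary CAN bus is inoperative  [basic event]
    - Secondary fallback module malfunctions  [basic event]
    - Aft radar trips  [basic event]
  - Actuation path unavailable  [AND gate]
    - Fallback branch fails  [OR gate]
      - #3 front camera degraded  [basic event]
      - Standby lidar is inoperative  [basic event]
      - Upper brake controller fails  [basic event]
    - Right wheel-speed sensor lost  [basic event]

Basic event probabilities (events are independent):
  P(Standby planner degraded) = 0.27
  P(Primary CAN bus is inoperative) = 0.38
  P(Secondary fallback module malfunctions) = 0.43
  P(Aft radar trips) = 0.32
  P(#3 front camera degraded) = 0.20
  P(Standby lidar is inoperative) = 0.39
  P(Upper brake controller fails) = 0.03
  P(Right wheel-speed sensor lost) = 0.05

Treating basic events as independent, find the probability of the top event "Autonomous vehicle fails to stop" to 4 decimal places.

P(Perception stack inoperative) [OR] = 1 − (1−0.27) × (1−0.38) × (1−0.43) × (1−0.32) = 0.824572
P(Fallback branch fails) [OR] = 1 − (1−0.20) × (1−0.39) × (1−0.03) = 0.526640
P(Actuation path unavailable) [AND] = 0.526640 × 0.05 = 0.026332
P(Autonomous vehicle fails to stop) [OR] = 1 − (1−0.824572) × (1−0.026332) = 0.829191
Rounded to 4 decimal places: P(Autonomous vehicle fails to stop) ≈ 0.8292.

0.8292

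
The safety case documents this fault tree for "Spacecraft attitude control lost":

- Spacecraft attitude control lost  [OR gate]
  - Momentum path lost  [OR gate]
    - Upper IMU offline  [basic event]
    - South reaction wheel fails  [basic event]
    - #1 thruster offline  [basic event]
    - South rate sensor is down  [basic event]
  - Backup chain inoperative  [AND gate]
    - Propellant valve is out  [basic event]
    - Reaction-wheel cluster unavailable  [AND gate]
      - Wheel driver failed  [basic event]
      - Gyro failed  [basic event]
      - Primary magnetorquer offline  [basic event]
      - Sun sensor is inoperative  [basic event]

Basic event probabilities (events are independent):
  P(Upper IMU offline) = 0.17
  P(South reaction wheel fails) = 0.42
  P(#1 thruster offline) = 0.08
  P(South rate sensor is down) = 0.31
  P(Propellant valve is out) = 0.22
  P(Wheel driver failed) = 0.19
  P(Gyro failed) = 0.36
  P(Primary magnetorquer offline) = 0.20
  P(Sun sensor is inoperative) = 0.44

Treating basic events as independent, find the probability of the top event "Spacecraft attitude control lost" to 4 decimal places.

0.6948

P(Momentum path lost) [OR] = 1 − (1−0.17) × (1−0.42) × (1−0.08) × (1−0.31) = 0.694407
P(Reaction-wheel cluster unavailable) [AND] = 0.19 × 0.36 × 0.20 × 0.44 = 0.006019
P(Backup chain inoperative) [AND] = 0.22 × 0.006019 = 0.001324
P(Spacecraft attitude control lost) [OR] = 1 − (1−0.694407) × (1−0.001324) = 0.694812
Rounded to 4 decimal places: P(Spacecraft attitude control lost) ≈ 0.6948.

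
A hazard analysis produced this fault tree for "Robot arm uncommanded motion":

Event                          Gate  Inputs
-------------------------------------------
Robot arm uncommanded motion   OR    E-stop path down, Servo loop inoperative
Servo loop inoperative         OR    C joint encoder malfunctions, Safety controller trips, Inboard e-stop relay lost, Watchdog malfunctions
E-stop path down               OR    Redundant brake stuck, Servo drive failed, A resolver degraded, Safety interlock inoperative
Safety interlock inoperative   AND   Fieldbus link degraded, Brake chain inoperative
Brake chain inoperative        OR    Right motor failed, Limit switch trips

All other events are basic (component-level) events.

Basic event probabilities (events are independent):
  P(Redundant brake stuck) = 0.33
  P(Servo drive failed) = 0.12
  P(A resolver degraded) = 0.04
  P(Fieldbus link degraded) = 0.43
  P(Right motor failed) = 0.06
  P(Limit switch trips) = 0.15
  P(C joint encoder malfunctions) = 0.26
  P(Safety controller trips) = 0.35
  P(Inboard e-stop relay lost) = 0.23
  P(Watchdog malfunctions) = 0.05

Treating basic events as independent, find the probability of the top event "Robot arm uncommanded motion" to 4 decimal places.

P(Brake chain inoperative) [OR] = 1 − (1−0.06) × (1−0.15) = 0.201000
P(Safety interlock inoperative) [AND] = 0.43 × 0.201000 = 0.086430
P(E-stop path down) [OR] = 1 − (1−0.33) × (1−0.12) × (1−0.04) × (1−0.086430) = 0.482905
P(Servo loop inoperative) [OR] = 1 − (1−0.26) × (1−0.35) × (1−0.23) × (1−0.05) = 0.648149
P(Robot arm uncommanded motion) [OR] = 1 − (1−0.482905) × (1−0.648149) = 0.818060
Rounded to 4 decimal places: P(Robot arm uncommanded motion) ≈ 0.8181.

0.8181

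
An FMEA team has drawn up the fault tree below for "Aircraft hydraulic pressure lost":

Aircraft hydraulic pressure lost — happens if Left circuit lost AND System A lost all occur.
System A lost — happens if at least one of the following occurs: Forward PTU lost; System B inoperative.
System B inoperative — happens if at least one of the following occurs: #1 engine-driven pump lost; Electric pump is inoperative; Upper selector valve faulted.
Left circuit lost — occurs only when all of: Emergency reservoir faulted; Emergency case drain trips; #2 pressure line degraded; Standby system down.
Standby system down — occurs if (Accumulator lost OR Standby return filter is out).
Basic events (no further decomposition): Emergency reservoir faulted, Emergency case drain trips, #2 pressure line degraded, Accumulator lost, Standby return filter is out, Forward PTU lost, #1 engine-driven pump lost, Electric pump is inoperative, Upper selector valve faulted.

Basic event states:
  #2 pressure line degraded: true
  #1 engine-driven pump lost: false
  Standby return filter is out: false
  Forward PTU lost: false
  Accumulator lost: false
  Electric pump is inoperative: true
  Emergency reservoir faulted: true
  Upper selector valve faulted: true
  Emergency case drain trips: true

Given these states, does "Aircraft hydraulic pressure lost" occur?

Standby system down [OR]: Accumulator lost=not, Standby return filter is out=not → no input occurs → does not occur.
Left circuit lost [AND]: Emergency reservoir faulted=occurs, Emergency case drain trips=occurs, #2 pressure line degraded=occurs, Standby system down=not → not all inputs occur → does not occur.
System B inoperative [OR]: #1 engine-driven pump lost=not, Electric pump is inoperative=occurs, Upper selector valve faulted=occurs → at least one input occurs → occurs.
System A lost [OR]: Forward PTU lost=not, System B inoperative=occurs → at least one input occurs → occurs.
Aircraft hydraulic pressure lost [AND]: Left circuit lost=not, System A lost=occurs → not all inputs occur → does not occur.

No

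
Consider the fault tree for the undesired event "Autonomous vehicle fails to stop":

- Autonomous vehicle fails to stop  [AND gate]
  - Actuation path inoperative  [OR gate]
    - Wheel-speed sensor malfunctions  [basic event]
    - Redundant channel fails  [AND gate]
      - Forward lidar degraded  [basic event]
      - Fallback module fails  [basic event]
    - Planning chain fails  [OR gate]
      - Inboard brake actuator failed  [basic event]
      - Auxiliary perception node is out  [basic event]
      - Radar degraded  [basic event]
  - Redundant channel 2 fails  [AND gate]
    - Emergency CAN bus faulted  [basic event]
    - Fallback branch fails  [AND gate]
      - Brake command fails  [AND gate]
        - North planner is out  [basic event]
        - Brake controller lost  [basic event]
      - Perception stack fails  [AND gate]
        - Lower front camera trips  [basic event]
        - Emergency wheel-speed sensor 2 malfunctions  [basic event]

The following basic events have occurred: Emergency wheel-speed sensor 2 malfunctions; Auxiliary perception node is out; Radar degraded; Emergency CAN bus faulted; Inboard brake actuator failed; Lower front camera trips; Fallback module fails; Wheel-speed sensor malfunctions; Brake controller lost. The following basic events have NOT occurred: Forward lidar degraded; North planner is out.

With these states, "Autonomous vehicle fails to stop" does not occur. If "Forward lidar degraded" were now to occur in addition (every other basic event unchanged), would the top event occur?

No

Counterfactual: set "Forward lidar degraded" to occurred.
Redundant channel fails [AND]: Forward lidar degraded=occurs, Fallback module fails=occurs → all inputs occur → occurs.
Planning chain fails [OR]: Inboard brake actuator failed=occurs, Auxiliary perception node is out=occurs, Radar degraded=occurs → at least one input occurs → occurs.
Actuation path inoperative [OR]: Wheel-speed sensor malfunctions=occurs, Redundant channel fails=occurs, Planning chain fails=occurs → at least one input occurs → occurs.
Brake command fails [AND]: North planner is out=not, Brake controller lost=occurs → not all inputs occur → does not occur.
Perception stack fails [AND]: Lower front camera trips=occurs, Emergency wheel-speed sensor 2 malfunctions=occurs → all inputs occur → occurs.
Fallback branch fails [AND]: Brake command fails=not, Perception stack fails=occurs → not all inputs occur → does not occur.
Redundant channel 2 fails [AND]: Emergency CAN bus faulted=occurs, Fallback branch fails=not → not all inputs occur → does not occur.
Autonomous vehicle fails to stop [AND]: Actuation path inoperative=occurs, Redundant channel 2 fails=not → not all inputs occur → does not occur.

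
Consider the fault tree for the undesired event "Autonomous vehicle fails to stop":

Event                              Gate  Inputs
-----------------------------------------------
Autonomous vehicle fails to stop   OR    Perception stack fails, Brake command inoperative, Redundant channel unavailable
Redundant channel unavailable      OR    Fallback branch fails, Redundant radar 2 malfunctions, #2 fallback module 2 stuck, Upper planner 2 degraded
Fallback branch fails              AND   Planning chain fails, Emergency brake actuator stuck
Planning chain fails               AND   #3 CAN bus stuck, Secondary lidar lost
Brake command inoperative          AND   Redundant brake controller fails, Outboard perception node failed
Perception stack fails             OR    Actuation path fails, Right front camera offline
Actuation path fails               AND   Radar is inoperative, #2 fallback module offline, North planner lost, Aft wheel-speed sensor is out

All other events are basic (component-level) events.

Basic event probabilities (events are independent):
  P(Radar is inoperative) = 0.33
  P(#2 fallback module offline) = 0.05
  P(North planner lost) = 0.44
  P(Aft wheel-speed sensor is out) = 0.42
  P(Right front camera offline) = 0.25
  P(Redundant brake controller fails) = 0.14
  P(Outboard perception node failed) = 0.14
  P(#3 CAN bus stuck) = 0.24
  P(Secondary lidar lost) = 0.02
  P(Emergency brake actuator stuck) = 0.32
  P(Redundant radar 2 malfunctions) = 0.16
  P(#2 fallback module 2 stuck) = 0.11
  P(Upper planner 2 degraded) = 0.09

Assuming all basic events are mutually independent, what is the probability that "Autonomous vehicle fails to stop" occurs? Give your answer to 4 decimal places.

P(Actuation path fails) [AND] = 0.33 × 0.05 × 0.44 × 0.42 = 0.003049
P(Perception stack fails) [OR] = 1 − (1−0.003049) × (1−0.25) = 0.252287
P(Brake command inoperative) [AND] = 0.14 × 0.14 = 0.019600
P(Planning chain fails) [AND] = 0.24 × 0.02 = 0.004800
P(Fallback branch fails) [AND] = 0.004800 × 0.32 = 0.001536
P(Redundant channel unavailable) [OR] = 1 − (1−0.001536) × (1−0.16) × (1−0.11) × (1−0.09) = 0.320729
P(Autonomous vehicle fails to stop) [OR] = 1 − (1−0.252287) × (1−0.019600) × (1−0.320729) = 0.502055
Rounded to 4 decimal places: P(Autonomous vehicle fails to stop) ≈ 0.5021.

0.5021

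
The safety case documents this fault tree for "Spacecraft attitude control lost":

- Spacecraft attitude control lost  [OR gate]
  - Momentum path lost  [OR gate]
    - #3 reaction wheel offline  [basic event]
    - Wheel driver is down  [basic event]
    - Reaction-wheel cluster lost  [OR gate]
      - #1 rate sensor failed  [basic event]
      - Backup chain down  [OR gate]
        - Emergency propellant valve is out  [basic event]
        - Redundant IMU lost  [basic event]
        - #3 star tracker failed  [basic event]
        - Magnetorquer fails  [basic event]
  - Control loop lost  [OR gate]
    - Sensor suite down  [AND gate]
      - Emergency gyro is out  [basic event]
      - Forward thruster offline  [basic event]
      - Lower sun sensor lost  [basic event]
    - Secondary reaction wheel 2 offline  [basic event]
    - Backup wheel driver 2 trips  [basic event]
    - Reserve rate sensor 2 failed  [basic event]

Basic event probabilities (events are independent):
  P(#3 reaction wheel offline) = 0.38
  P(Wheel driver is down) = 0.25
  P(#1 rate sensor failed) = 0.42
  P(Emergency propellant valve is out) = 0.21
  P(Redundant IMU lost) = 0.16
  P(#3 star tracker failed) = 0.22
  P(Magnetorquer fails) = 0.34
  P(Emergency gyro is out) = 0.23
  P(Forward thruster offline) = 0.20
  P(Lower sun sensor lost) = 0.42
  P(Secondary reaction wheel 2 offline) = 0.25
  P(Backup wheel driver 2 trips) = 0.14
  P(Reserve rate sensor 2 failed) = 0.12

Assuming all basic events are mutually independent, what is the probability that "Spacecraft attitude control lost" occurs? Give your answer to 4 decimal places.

0.9487

P(Backup chain down) [OR] = 1 − (1−0.21) × (1−0.16) × (1−0.22) × (1−0.34) = 0.658379
P(Reaction-wheel cluster lost) [OR] = 1 − (1−0.42) × (1−0.658379) = 0.801860
P(Momentum path lost) [OR] = 1 − (1−0.38) × (1−0.25) × (1−0.801860) = 0.907865
P(Sensor suite down) [AND] = 0.23 × 0.20 × 0.42 = 0.019320
P(Control loop lost) [OR] = 1 − (1−0.019320) × (1−0.25) × (1−0.14) × (1−0.12) = 0.443366
P(Spacecraft attitude control lost) [OR] = 1 − (1−0.907865) × (1−0.443366) = 0.948715
Rounded to 4 decimal places: P(Spacecraft attitude control lost) ≈ 0.9487.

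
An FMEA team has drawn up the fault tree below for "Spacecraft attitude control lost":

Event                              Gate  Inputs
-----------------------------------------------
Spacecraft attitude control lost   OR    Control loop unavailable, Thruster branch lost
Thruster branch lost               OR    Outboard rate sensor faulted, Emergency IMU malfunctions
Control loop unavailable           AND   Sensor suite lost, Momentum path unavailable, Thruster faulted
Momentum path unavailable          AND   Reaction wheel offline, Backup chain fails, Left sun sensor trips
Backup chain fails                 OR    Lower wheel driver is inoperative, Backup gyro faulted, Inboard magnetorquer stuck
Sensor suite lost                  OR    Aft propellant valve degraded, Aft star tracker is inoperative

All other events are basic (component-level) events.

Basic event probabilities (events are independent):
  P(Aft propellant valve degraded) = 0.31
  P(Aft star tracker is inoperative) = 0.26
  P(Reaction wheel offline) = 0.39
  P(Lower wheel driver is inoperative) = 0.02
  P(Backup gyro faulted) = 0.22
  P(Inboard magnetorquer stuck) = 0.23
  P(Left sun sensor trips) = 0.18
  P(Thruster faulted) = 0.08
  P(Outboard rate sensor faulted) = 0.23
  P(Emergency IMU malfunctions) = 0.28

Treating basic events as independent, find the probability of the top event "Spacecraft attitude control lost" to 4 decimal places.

0.4462

P(Sensor suite lost) [OR] = 1 − (1−0.31) × (1−0.26) = 0.489400
P(Backup chain fails) [OR] = 1 − (1−0.02) × (1−0.22) × (1−0.23) = 0.411412
P(Momentum path unavailable) [AND] = 0.39 × 0.411412 × 0.18 = 0.028881
P(Control loop unavailable) [AND] = 0.489400 × 0.028881 × 0.08 = 0.001131
P(Thruster branch lost) [OR] = 1 − (1−0.23) × (1−0.28) = 0.445600
P(Spacecraft attitude control lost) [OR] = 1 − (1−0.001131) × (1−0.445600) = 0.446227
Rounded to 4 decimal places: P(Spacecraft attitude control lost) ≈ 0.4462.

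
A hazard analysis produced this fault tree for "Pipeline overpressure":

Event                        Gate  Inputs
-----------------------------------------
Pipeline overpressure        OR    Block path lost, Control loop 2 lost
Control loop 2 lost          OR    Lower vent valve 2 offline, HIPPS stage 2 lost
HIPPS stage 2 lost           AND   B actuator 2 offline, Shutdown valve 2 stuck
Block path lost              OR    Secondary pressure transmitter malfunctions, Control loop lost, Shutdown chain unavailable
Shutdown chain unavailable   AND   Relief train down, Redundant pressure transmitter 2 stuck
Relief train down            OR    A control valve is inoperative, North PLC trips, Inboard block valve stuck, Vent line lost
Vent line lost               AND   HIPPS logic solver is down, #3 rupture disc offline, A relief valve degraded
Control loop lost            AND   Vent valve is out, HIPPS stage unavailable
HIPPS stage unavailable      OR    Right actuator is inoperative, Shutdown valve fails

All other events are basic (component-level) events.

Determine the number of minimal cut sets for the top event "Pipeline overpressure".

HIPPS stage unavailable [OR]: union of children's cut sets → 2 cut set(s).
Control loop lost [AND]: one cut set from each child combined → 1 × 2 = 2 cut set(s).
Vent line lost [AND]: one cut set from each child combined → 1 × 1 × 1 = 1 cut set(s).
Relief train down [OR]: union of children's cut sets → 4 cut set(s).
Shutdown chain unavailable [AND]: one cut set from each child combined → 4 × 1 = 4 cut set(s).
Block path lost [OR]: union of children's cut sets → 7 cut set(s).
HIPPS stage 2 lost [AND]: one cut set from each child combined → 1 × 1 = 1 cut set(s).
Control loop 2 lost [OR]: union of children's cut sets → 2 cut set(s).
Pipeline overpressure [OR]: union of children's cut sets → 9 cut set(s).
Minimal cut sets: {Secondary pressure transmitter malfunctions}; {Right actuator is inoperative, Vent valve is out}; {Shutdown valve fails, Vent valve is out}; {A control valve is inoperative, Redundant pressure transmitter 2 stuck}; {North PLC trips, Redundant pressure transmitter 2 stuck}; {Inboard block valve stuck, Redundant pressure transmitter 2 stuck}; {#3 rupture disc offline, A relief valve degraded, HIPPS logic solver is down, Redundant pressure transmitter 2 stuck}; {Lower vent valve 2 offline}; {B actuator 2 offline, Shutdown valve 2 stuck}.

9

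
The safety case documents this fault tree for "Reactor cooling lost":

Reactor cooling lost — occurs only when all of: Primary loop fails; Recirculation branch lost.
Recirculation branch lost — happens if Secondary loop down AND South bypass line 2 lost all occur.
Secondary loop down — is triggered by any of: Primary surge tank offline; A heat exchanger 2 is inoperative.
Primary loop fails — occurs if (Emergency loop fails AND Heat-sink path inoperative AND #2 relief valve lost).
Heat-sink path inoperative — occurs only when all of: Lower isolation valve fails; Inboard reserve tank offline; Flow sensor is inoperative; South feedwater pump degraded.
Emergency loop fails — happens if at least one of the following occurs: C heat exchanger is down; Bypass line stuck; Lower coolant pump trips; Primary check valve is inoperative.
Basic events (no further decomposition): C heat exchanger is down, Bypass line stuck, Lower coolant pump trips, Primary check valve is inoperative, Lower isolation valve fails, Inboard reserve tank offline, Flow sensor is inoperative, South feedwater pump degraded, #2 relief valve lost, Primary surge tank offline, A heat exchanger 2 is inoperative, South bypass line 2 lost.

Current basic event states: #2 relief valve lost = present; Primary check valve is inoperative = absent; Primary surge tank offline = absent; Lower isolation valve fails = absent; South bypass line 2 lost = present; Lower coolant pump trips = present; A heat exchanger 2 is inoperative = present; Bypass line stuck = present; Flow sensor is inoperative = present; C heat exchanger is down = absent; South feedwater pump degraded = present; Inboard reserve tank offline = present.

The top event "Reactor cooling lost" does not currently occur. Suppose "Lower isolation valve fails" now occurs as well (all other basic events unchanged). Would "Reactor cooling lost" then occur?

Counterfactual: set "Lower isolation valve fails" to occurred.
Emergency loop fails [OR]: C heat exchanger is down=not, Bypass line stuck=occurs, Lower coolant pump trips=occurs, Primary check valve is inoperative=not → at least one input occurs → occurs.
Heat-sink path inoperative [AND]: Lower isolation valve fails=occurs, Inboard reserve tank offline=occurs, Flow sensor is inoperative=occurs, South feedwater pump degraded=occurs → all inputs occur → occurs.
Primary loop fails [AND]: Emergency loop fails=occurs, Heat-sink path inoperative=occurs, #2 relief valve lost=occurs → all inputs occur → occurs.
Secondary loop down [OR]: Primary surge tank offline=not, A heat exchanger 2 is inoperative=occurs → at least one input occurs → occurs.
Recirculation branch lost [AND]: Secondary loop down=occurs, South bypass line 2 lost=occurs → all inputs occur → occurs.
Reactor cooling lost [AND]: Primary loop fails=occurs, Recirculation branch lost=occurs → all inputs occur → occurs.

Yes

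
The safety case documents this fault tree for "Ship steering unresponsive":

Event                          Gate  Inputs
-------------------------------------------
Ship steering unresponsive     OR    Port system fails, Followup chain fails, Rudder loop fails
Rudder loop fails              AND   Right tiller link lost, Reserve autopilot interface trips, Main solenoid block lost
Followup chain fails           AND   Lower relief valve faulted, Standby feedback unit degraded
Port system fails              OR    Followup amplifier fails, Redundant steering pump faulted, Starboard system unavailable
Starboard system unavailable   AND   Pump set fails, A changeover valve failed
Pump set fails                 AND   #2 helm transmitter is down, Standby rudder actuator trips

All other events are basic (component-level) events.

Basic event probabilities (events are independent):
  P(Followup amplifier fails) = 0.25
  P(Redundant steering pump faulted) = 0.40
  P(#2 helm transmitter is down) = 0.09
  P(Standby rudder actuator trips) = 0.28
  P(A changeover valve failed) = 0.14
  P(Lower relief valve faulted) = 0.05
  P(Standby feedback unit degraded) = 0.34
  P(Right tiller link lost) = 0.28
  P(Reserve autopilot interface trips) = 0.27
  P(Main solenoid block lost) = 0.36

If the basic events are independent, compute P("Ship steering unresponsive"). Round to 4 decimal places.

0.5712

P(Pump set fails) [AND] = 0.09 × 0.28 = 0.025200
P(Starboard system unavailable) [AND] = 0.025200 × 0.14 = 0.003528
P(Port system fails) [OR] = 1 − (1−0.25) × (1−0.40) × (1−0.003528) = 0.551588
P(Followup chain fails) [AND] = 0.05 × 0.34 = 0.017000
P(Rudder loop fails) [AND] = 0.28 × 0.27 × 0.36 = 0.027216
P(Ship steering unresponsive) [OR] = 1 − (1−0.551588) × (1−0.017000) × (1−0.027216) = 0.571208
Rounded to 4 decimal places: P(Ship steering unresponsive) ≈ 0.5712.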